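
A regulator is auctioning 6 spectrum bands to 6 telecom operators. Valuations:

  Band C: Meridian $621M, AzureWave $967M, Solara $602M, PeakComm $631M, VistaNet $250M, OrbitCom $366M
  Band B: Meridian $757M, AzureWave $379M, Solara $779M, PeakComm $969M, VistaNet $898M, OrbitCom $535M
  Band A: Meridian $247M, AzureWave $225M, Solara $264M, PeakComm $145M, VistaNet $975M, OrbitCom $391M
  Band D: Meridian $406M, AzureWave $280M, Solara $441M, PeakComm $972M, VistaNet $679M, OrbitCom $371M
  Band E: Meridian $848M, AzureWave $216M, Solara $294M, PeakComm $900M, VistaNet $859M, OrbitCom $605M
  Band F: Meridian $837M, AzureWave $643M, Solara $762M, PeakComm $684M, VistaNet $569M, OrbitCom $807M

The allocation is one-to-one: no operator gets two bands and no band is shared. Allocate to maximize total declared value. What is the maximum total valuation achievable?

Max total: $5348M

Optimal: Meridian→Band E ($848M), AzureWave→Band C ($967M), Solara→Band B ($779M), PeakComm→Band D ($972M), VistaNet→Band A ($975M), OrbitCom→Band F ($807M) — total 848+967+779+972+975+807 = $5348M.
Column-greedy (each band in turn goes to its best remaining operator) gives $5007M, worse by 341.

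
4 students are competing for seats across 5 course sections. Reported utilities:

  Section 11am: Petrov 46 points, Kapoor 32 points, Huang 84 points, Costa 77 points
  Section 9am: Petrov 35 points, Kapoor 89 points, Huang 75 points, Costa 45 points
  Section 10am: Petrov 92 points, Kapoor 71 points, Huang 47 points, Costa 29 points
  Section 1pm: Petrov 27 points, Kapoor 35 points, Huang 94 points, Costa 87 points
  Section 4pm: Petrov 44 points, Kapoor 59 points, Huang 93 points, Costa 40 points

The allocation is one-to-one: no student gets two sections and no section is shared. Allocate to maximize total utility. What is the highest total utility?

This is the linear assignment problem.
Optimal: Petrov→Section 10am (92 points), Kapoor→Section 9am (89 points), Huang→Section 4pm (93 points), Costa→Section 1pm (87 points) — total 92+89+93+87 = 361 points.
Column-greedy (each section in turn goes to its best remaining student) gives 352 points, worse by 9.
Next-best assignment: Petrov→Section 10am, Kapoor→Section 9am, Huang→Section 11am, Costa→Section 1pm = 352 points.

Max total: 361 points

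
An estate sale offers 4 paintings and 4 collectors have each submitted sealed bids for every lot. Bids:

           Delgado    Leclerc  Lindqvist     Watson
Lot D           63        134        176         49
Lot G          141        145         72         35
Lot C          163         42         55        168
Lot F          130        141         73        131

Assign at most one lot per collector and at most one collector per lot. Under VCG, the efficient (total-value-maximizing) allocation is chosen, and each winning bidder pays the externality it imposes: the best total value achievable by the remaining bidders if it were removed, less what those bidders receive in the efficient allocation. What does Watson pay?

Watson pays $26.

Efficient allocation: Delgado→Lot G ($141), Leclerc→Lot F ($141), Lindqvist→Lot D ($176), Watson→Lot C ($168); total welfare W = $626.
Watson receives Lot C at value $168, so the others get W − 168 = $458.
Without Watson: best allocation of the remaining 3 bidders over all 4 lots is Delgado→Lot C ($163), Leclerc→Lot G ($145), Lindqvist→Lot D ($176), total $484.
VCG payment = (others' best without Watson) − (others' welfare with Watson) = 484 − 458 = $26.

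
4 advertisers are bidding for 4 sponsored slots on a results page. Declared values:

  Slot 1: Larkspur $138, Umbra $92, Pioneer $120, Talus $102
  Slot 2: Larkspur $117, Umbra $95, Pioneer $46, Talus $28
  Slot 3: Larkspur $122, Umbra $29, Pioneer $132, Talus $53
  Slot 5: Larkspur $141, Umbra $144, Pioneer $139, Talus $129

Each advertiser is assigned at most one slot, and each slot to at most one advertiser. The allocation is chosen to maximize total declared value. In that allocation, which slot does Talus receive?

This is the linear assignment problem.
Optimal: Larkspur→Slot 2 ($117), Umbra→Slot 5 ($144), Pioneer→Slot 3 ($132), Talus→Slot 1 ($102) — total 117+144+132+102 = $495.
Max-entry greedy (repeatedly take the single best remaining cell) gives $442, worse by 53.
Next-best assignment: Larkspur→Slot 1, Umbra→Slot 2, Pioneer→Slot 3, Talus→Slot 5 = $494.
Every other assignment is strictly worse.
Talus's own top slot is Slot 5 ($129), but forcing Talus→Slot 5 and reassigning the rest optimally gives only $494 — worse by 1.

Talus receives Slot 1.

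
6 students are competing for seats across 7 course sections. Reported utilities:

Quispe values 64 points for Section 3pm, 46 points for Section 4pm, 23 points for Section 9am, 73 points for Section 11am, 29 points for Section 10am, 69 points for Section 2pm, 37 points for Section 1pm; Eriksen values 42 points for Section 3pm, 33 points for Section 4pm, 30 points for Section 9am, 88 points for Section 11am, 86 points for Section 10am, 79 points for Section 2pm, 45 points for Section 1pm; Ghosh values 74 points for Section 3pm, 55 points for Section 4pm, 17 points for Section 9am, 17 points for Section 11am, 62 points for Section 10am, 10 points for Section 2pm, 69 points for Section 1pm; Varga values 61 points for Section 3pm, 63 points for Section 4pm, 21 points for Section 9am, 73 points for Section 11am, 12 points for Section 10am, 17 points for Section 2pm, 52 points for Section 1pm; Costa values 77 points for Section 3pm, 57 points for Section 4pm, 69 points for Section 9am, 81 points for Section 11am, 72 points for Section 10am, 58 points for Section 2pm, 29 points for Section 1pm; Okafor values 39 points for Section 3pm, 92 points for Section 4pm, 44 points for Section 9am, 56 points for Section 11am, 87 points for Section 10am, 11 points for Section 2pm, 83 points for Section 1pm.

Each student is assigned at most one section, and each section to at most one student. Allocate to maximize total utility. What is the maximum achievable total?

Max total: 466 points

Optimal: Quispe→Section 2pm (69 points), Eriksen→Section 10am (86 points), Ghosh→Section 1pm (69 points), Varga→Section 11am (73 points), Costa→Section 3pm (77 points), Okafor→Section 4pm (92 points) — total 69+86+69+73+77+92 = 466 points.
Max-entry greedy (repeatedly take the single best remaining cell) gives 416 points, worse by 50.
No other one-to-one assignment exceeds 466 points.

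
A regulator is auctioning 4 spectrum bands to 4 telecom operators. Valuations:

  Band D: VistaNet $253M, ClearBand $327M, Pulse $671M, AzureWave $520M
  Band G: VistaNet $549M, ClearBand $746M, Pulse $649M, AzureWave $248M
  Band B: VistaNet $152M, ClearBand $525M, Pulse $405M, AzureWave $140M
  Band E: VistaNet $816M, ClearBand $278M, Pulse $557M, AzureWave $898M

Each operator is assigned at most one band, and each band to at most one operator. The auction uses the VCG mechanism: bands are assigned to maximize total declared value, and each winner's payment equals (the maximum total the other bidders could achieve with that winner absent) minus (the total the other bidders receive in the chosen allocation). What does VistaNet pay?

VistaNet pays $221M.

Efficient allocation: VistaNet→Band G ($549M), ClearBand→Band B ($525M), Pulse→Band D ($671M), AzureWave→Band E ($898M); total welfare W = $2643M.
VistaNet receives Band G at value $549M, so the others get W − 549 = $2094M.
Without VistaNet: best allocation of the remaining 3 bidders over all 4 bands is ClearBand→Band G ($746M), Pulse→Band D ($671M), AzureWave→Band E ($898M), total $2315M.
VCG payment = (others' best without VistaNet) − (others' welfare with VistaNet) = 2315 − 2094 = $221M.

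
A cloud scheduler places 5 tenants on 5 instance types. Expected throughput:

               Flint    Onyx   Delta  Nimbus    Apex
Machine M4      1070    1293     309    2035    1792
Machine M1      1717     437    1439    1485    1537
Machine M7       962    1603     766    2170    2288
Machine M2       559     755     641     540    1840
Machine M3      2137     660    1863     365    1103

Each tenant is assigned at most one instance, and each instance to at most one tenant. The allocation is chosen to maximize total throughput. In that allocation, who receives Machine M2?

Optimal: Flint→Machine M1 (1717 ops/s), Onyx→Machine M7 (1603 ops/s), Delta→Machine M3 (1863 ops/s), Nimbus→Machine M4 (2035 ops/s), Apex→Machine M2 (1840 ops/s) — total 1717+1603+1863+2035+1840 = 9058 ops/s.
Max-entry greedy (repeatedly take the single best remaining cell) gives 8654 ops/s, worse by 404.
Next-best assignment: Flint→Machine M3, Onyx→Machine M7, Delta→Machine M1, Nimbus→Machine M4, Apex→Machine M2 = 9054 ops/s.
Swapping Flint↔Nimbus (Flint→Machine M4 1070 ops/s, Nimbus→Machine M1 1485 ops/s) loses 1197.
No other one-to-one assignment exceeds 9058 ops/s.
Apex's own top instance is Machine M7 (2288 ops/s), but forcing Apex→Machine M7 and reassigning the rest optimally gives only 8658 ops/s — worse by 400.

Apex receives Machine M2.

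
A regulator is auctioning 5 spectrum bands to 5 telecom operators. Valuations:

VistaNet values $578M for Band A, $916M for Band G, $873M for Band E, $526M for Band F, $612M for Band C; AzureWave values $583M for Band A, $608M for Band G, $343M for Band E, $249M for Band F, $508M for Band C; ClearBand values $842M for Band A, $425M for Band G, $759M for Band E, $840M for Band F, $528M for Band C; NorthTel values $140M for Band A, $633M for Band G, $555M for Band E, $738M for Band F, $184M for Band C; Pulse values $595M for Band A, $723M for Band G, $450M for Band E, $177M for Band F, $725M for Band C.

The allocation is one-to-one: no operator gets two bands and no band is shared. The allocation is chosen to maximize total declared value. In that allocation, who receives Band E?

VistaNet receives Band E.

Optimal: VistaNet→Band E ($873M), AzureWave→Band G ($608M), ClearBand→Band A ($842M), NorthTel→Band F ($738M), Pulse→Band C ($725M) — total 873+608+842+738+725 = $3786M.
Max-entry greedy (repeatedly take the single best remaining cell) gives $3564M, worse by 222.
Next-best assignment: VistaNet→Band G, AzureWave→Band A, ClearBand→Band E, NorthTel→Band F, Pulse→Band C = $3721M.
VistaNet's own top band is Band G ($916M), but forcing VistaNet→Band G and reassigning the rest optimally gives only $3721M — worse by 65.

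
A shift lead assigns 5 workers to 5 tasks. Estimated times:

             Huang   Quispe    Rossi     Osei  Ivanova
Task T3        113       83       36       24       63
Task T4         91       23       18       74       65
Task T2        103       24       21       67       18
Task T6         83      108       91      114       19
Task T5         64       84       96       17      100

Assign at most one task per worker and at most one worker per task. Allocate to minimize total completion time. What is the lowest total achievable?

Optimal: Huang→Task T5 (64 min), Quispe→Task T2 (24 min), Rossi→Task T4 (18 min), Osei→Task T3 (24 min), Ivanova→Task T6 (19 min) — total 64+24+18+24+19 = 149 min.
Column-greedy (each task in turn goes to its cheapest remaining worker) gives 227 min, worse by 78.
Next-best assignment: Huang→Task T5, Quispe→Task T4, Rossi→Task T2, Osei→Task T3, Ivanova→Task T6 = 151 min.
No other one-to-one assignment undercuts 149 min.

Minimum total: 149 min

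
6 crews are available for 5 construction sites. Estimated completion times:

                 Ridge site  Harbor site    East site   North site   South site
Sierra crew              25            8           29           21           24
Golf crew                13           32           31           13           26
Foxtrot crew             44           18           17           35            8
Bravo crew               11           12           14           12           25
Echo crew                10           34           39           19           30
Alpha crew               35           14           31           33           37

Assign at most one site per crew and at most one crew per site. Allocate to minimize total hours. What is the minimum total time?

Min total: 53 hours

Optimal: Echo crew→Ridge site (10 hours), Sierra crew→Harbor site (8 hours), Bravo crew→East site (14 hours), Golf crew→North site (13 hours), Foxtrot crew→South site (8 hours) — total 10+8+14+13+8 = 53 hours.
Min-entry greedy (repeatedly take the single cheapest remaining cell) gives 69 hours, worse by 16.
Next-best assignment: Echo crew→Ridge site, Alpha crew→Harbor site, Bravo crew→East site, Golf crew→North site, Foxtrot crew→South site = 59 hours.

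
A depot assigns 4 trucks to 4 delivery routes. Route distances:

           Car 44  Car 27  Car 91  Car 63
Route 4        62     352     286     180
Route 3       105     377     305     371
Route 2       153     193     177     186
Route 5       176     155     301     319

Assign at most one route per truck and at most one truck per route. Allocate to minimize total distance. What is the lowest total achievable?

Minimum total: 617 km

Treat this as an assignment problem: match each truck to one route.
Optimal: Car 44→Route 3 (105 km), Car 27→Route 5 (155 km), Car 91→Route 2 (177 km), Car 63→Route 4 (180 km) — total 105+155+177+180 = 617 km.
Column-greedy (each route in turn goes to its cheapest remaining truck) gives 708 km, worse by 91.
Next-best assignment: Car 44→Route 4, Car 27→Route 5, Car 91→Route 3, Car 63→Route 2 = 708 km.
Swapping Car 91↔Car 63 (Car 91→Route 4 286 km, Car 63→Route 2 186 km) adds 115.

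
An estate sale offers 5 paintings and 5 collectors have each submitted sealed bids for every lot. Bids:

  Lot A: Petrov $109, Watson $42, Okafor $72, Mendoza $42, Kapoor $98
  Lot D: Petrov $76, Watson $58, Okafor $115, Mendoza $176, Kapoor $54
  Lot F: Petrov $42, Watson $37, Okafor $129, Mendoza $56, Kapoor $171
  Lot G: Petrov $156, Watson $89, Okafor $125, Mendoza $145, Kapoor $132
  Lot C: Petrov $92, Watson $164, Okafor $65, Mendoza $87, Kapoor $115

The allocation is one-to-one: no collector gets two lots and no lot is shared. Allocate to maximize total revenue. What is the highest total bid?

Max total: $745

This is the linear assignment problem.
Optimal: Petrov→Lot A ($109), Watson→Lot C ($164), Okafor→Lot G ($125), Mendoza→Lot D ($176), Kapoor→Lot F ($171) — total 109+164+125+176+171 = $745.
Max-entry greedy (repeatedly take the single best remaining cell) gives $739, worse by 6.
Swapping Okafor↔Petrov (Okafor→Lot A $72, Petrov→Lot G $156) loses 6.
Checked against all permutations: $745 is optimal.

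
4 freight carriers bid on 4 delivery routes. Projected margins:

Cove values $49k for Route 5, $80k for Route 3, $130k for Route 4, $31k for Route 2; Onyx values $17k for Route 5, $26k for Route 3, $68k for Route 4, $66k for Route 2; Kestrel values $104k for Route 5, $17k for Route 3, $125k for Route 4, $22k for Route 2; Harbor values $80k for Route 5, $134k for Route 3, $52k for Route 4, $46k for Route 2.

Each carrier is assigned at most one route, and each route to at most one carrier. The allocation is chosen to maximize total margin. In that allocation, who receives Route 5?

Kestrel receives Route 5.

Optimal: Cove→Route 4 ($130k), Onyx→Route 2 ($66k), Kestrel→Route 5 ($104k), Harbor→Route 3 ($134k) — total 130+66+104+134 = $434k.
Kestrel's own top route is Route 4 ($125k), but forcing Kestrel→Route 4 and reassigning the rest optimally gives only $374k — worse by 60.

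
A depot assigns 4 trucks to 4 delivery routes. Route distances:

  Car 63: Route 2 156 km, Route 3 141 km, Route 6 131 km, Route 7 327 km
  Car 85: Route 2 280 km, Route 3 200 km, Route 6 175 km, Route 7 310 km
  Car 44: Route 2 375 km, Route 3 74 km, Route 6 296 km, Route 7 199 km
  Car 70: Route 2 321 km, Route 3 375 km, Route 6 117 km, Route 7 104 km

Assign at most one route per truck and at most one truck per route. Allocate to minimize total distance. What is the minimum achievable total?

Minimum total: 509 km

Optimal: Car 63→Route 2 (156 km), Car 85→Route 6 (175 km), Car 44→Route 3 (74 km), Car 70→Route 7 (104 km) — total 156+175+74+104 = 509 km.
Column-greedy (each route in turn goes to its cheapest remaining truck) gives 657 km, worse by 148.
Next-best assignment: Car 63→Route 6, Car 85→Route 2, Car 44→Route 3, Car 70→Route 7 = 589 km.
Swapping Car 85↔Car 44 (Car 85→Route 3 200 km, Car 44→Route 6 296 km) adds 247.
No other one-to-one assignment undercuts 509 km.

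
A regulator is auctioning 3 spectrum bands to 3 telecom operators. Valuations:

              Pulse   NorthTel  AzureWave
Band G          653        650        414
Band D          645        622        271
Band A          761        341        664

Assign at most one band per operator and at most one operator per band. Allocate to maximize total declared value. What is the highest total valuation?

Max total: $1959M

Optimal: Pulse→Band D ($645M), NorthTel→Band G ($650M), AzureWave→Band A ($664M) — total 645+650+664 = $1959M.
Max-entry greedy (repeatedly take the single best remaining cell) gives $1682M, worse by 277.
Next-best assignment: Pulse→Band G, NorthTel→Band D, AzureWave→Band A = $1939M.
Every other assignment is strictly worse.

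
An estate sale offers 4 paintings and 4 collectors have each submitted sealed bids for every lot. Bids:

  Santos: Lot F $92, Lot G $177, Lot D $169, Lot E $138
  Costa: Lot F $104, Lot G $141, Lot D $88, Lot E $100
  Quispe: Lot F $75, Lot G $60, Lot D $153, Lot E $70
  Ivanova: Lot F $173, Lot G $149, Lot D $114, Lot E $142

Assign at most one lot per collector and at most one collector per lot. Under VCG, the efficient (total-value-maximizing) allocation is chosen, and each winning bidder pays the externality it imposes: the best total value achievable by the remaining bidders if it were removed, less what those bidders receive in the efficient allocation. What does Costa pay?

Costa pays $39.

Efficient allocation: Santos→Lot E ($138), Costa→Lot G ($141), Quispe→Lot D ($153), Ivanova→Lot F ($173); total welfare W = $605.
Costa receives Lot G at value $141, so the others get W − 141 = $464.
Without Costa: best allocation of the remaining 3 bidders over all 4 lots is Santos→Lot G ($177), Quispe→Lot D ($153), Ivanova→Lot F ($173), total $503.
VCG payment = (others' best without Costa) − (others' welfare with Costa) = 503 − 464 = $39.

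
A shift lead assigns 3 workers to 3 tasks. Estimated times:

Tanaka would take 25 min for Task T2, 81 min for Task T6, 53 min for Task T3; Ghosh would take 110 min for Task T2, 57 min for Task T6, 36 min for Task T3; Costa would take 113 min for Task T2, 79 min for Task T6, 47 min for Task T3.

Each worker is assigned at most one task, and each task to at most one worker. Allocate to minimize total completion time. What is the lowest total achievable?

Optimal: Tanaka→Task T2 (25 min), Ghosh→Task T6 (57 min), Costa→Task T3 (47 min) — total 25+57+47 = 129 min.
Min-entry greedy (repeatedly take the single cheapest remaining cell) gives 140 min, worse by 11.
Next-best assignment: Tanaka→Task T2, Ghosh→Task T3, Costa→Task T6 = 140 min.

Minimum total: 129 min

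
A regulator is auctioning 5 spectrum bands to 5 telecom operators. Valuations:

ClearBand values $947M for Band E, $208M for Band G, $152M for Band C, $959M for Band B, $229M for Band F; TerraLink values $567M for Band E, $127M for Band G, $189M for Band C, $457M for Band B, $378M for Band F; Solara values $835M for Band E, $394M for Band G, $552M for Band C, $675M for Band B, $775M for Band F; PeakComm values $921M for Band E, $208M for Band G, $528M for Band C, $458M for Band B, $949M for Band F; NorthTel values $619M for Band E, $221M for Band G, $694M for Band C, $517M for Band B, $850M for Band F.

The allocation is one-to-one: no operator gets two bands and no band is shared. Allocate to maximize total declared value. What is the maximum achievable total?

This is a one-to-one assignment (maximum-weight bipartite matching).
Optimal: ClearBand→Band B ($959M), TerraLink→Band G ($127M), Solara→Band E ($835M), PeakComm→Band F ($949M), NorthTel→Band C ($694M) — total 959+127+835+949+694 = $3564M.
Row-greedy (each operator in turn takes its best remaining band) gives $3050M, worse by 514.
Next-best assignment: ClearBand→Band B, TerraLink→Band E, Solara→Band G, PeakComm→Band F, NorthTel→Band C = $3563M.

Max total: $3564M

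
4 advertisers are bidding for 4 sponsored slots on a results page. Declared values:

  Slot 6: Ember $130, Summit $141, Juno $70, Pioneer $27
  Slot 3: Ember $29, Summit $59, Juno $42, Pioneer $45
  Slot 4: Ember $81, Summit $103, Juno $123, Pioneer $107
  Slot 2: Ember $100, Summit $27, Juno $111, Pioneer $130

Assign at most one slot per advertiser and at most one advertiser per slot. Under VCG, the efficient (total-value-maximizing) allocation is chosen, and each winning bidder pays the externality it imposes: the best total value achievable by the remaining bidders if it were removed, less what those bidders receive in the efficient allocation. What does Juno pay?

Efficient allocation: Ember→Slot 6 ($130), Summit→Slot 3 ($59), Juno→Slot 4 ($123), Pioneer→Slot 2 ($130); total welfare W = $442.
Juno receives Slot 4 at value $123, so the others get W − 123 = $319.
Without Juno: best allocation of the remaining 3 bidders over all 4 slots is Ember→Slot 6 ($130), Summit→Slot 4 ($103), Pioneer→Slot 2 ($130), total $363.
VCG payment = (others' best without Juno) − (others' welfare with Juno) = 363 − 319 = $44.

Juno pays $44.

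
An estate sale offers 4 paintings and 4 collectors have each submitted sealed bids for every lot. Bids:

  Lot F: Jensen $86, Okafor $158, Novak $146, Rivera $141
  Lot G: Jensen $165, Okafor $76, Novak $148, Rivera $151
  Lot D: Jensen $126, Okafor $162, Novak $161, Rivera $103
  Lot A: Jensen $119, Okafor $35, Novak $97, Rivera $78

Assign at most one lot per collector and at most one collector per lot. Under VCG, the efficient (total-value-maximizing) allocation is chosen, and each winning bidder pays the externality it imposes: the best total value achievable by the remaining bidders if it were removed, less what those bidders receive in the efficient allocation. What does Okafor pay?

Efficient allocation: Jensen→Lot A ($119), Okafor→Lot F ($158), Novak→Lot D ($161), Rivera→Lot G ($151); total welfare W = $589.
Okafor receives Lot F at value $158, so the others get W − 158 = $431.
Without Okafor: best allocation of the remaining 3 bidders over all 4 lots is Jensen→Lot G ($165), Novak→Lot D ($161), Rivera→Lot F ($141), total $467.
VCG payment = (others' best without Okafor) − (others' welfare with Okafor) = 467 − 431 = $36.

Okafor pays $36.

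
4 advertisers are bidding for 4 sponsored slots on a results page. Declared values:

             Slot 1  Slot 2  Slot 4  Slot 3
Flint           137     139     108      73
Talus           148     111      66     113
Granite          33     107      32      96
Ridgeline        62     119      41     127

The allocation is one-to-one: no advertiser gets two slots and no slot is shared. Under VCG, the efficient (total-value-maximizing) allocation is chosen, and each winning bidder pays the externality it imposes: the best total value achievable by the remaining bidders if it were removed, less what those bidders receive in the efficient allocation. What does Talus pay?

Talus pays $29.

Efficient allocation: Flint→Slot 4 ($108), Talus→Slot 1 ($148), Granite→Slot 2 ($107), Ridgeline→Slot 3 ($127); total welfare W = $490.
Talus receives Slot 1 at value $148, so the others get W − 148 = $342.
Without Talus: best allocation of the remaining 3 bidders over all 4 slots is Flint→Slot 1 ($137), Granite→Slot 2 ($107), Ridgeline→Slot 3 ($127), total $371.
VCG payment = (others' best without Talus) − (others' welfare with Talus) = 371 − 342 = $29.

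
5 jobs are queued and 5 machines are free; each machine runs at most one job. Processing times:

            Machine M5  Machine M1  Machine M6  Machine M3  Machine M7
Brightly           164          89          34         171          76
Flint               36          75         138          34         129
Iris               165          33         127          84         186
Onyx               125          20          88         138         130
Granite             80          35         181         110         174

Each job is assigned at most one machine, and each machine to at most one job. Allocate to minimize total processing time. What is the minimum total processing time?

Min total: 311 min

Optimal: Brightly→Machine M6 (34 min), Flint→Machine M3 (34 min), Iris→Machine M1 (33 min), Onyx→Machine M7 (130 min), Granite→Machine M5 (80 min) — total 34+34+33+130+80 = 311 min.
Row-greedy (each job in turn takes its cheapest remaining machine) gives 400 min, worse by 89.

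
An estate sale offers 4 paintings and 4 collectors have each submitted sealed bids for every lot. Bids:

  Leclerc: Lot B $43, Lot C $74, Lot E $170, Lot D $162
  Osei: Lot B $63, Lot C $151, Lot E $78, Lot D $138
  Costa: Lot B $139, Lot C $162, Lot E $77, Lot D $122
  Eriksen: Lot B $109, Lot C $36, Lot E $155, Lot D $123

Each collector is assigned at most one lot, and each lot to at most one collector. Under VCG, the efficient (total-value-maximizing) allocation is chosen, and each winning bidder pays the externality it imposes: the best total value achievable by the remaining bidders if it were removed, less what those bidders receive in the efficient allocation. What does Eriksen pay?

Efficient allocation: Leclerc→Lot D ($162), Osei→Lot C ($151), Costa→Lot B ($139), Eriksen→Lot E ($155); total welfare W = $607.
Eriksen receives Lot E at value $155, so the others get W − 155 = $452.
Without Eriksen: best allocation of the remaining 3 bidders over all 4 lots is Leclerc→Lot E ($170), Osei→Lot D ($138), Costa→Lot C ($162), total $470.
VCG payment = (others' best without Eriksen) − (others' welfare with Eriksen) = 470 − 452 = $18.

Eriksen pays $18.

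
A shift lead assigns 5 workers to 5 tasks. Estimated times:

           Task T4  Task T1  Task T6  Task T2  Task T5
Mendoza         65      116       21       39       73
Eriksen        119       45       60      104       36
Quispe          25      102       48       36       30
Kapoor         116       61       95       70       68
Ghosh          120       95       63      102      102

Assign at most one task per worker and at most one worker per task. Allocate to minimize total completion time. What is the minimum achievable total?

Minimum total: 224 min

This is the linear assignment problem.
Optimal: Mendoza→Task T2 (39 min), Eriksen→Task T5 (36 min), Quispe→Task T4 (25 min), Kapoor→Task T1 (61 min), Ghosh→Task T6 (63 min) — total 39+36+25+61+63 = 224 min.
Row-greedy (each worker in turn takes its cheapest remaining task) gives 245 min, worse by 21.
Swapping Quispe↔Ghosh (Quispe→Task T6 48 min, Ghosh→Task T4 120 min) adds 80.
No other one-to-one assignment undercuts 224 min.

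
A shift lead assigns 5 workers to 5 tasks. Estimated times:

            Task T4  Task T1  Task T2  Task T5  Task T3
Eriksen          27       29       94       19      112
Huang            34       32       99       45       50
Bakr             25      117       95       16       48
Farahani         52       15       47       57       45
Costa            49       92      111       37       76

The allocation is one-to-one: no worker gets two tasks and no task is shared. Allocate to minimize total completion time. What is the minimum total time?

Minimum total: 188 min

Optimal: Eriksen→Task T1 (29 min), Huang→Task T3 (50 min), Bakr→Task T4 (25 min), Farahani→Task T2 (47 min), Costa→Task T5 (37 min) — total 29+50+25+47+37 = 188 min.
Column-greedy (each task in turn goes to its cheapest remaining worker) gives 221 min, worse by 33.
Next-best assignment: Eriksen→Task T4, Huang→Task T1, Bakr→Task T3, Farahani→Task T2, Costa→Task T5 = 191 min.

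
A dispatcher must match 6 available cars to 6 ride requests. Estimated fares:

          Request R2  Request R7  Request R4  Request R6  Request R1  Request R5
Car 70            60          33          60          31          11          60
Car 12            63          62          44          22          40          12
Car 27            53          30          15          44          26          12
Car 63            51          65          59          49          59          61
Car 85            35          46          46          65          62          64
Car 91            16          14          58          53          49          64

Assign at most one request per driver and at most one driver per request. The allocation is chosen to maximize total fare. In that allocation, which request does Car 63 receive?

Optimal: Car 70→Request R4 ($60), Car 12→Request R7 ($62), Car 27→Request R2 ($53), Car 63→Request R1 ($59), Car 85→Request R6 ($65), Car 91→Request R5 ($64) — total 60+62+53+59+65+64 = $363.
Row-greedy (each driver in turn takes its best remaining request) gives $347, worse by 16.
Swapping Car 70↔Car 12 (Car 70→Request R7 $33, Car 12→Request R4 $44) loses 45.
Car 63's own top request is Request R7 ($65), but forcing Car 63→Request R7 and reassigning the rest optimally gives only $358 — worse by 5.

Car 63 receives Request R1.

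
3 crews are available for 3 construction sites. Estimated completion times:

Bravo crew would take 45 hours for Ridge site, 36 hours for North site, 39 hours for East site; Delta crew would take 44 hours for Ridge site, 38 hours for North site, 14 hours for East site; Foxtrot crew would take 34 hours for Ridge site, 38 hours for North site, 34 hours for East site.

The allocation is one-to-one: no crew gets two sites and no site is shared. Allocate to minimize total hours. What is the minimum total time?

Optimal: Bravo crew→North site (36 hours), Delta crew→East site (14 hours), Foxtrot crew→Ridge site (34 hours) — total 36+14+34 = 84 hours.

Min total: 84 hours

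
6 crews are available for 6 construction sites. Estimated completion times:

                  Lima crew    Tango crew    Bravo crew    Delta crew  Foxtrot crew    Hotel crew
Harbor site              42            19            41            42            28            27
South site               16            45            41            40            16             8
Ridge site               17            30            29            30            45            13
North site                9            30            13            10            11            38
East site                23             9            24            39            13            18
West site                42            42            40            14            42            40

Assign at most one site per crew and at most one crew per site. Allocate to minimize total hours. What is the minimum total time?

Minimum total: 84 hours

This is a one-to-one assignment (minimum-cost bipartite matching).
Optimal: Lima crew→Ridge site (17 hours), Tango crew→Harbor site (19 hours), Bravo crew→North site (13 hours), Delta crew→West site (14 hours), Foxtrot crew→East site (13 hours), Hotel crew→South site (8 hours) — total 17+19+13+14+13+8 = 84 hours.
Min-entry greedy (repeatedly take the single cheapest remaining cell) gives 97 hours, worse by 13.
Swapping Foxtrot crew↔Hotel crew (Foxtrot crew→South site 16 hours, Hotel crew→East site 18 hours) adds 13.
Every other assignment is strictly worse.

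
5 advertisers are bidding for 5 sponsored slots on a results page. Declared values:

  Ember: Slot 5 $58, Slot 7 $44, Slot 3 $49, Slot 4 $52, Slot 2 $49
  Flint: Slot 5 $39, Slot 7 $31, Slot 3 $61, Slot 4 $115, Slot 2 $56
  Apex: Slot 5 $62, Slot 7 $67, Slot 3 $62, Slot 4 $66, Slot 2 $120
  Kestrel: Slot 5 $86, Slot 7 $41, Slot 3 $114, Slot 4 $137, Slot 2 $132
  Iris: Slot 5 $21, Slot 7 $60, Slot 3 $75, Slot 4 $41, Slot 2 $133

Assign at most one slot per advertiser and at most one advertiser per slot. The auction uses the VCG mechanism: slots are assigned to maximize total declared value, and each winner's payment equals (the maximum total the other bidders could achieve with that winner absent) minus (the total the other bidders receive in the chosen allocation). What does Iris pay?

Efficient allocation: Ember→Slot 5 ($58), Flint→Slot 4 ($115), Apex→Slot 7 ($67), Kestrel→Slot 3 ($114), Iris→Slot 2 ($133); total welfare W = $487.
Iris receives Slot 2 at value $133, so the others get W − 133 = $354.
Without Iris: best allocation of the remaining 4 bidders over all 5 slots is Ember→Slot 5 ($58), Flint→Slot 4 ($115), Apex→Slot 2 ($120), Kestrel→Slot 3 ($114), total $407.
VCG payment = (others' best without Iris) − (others' welfare with Iris) = 407 − 354 = $53.

Iris pays $53.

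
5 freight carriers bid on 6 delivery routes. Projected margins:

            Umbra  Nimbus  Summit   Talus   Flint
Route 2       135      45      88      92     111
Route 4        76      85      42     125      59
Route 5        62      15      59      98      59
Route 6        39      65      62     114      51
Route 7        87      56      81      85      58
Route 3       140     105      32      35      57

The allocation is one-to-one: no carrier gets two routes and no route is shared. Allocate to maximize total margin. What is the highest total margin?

Maximum total: $531k

This is the linear assignment problem.
Optimal: Umbra→Route 3 ($140k), Nimbus→Route 4 ($85k), Summit→Route 7 ($81k), Talus→Route 6 ($114k), Flint→Route 2 ($111k) — total 140+85+81+114+111 = $531k.
Next-best assignment: Umbra→Route 3, Nimbus→Route 6, Summit→Route 7, Talus→Route 4, Flint→Route 2 = $522k.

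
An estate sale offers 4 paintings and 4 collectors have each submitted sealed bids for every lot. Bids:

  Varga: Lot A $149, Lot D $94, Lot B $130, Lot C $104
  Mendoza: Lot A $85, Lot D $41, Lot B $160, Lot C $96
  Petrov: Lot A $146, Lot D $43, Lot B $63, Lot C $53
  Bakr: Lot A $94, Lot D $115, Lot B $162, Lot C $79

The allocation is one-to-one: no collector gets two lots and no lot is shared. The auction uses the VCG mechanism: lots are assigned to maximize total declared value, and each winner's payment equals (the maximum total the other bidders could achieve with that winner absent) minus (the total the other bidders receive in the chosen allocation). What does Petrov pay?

Efficient allocation: Varga→Lot C ($104), Mendoza→Lot B ($160), Petrov→Lot A ($146), Bakr→Lot D ($115); total welfare W = $525.
Petrov receives Lot A at value $146, so the others get W − 146 = $379.
Without Petrov: best allocation of the remaining 3 bidders over all 4 lots is Varga→Lot A ($149), Mendoza→Lot B ($160), Bakr→Lot D ($115), total $424.
VCG payment = (others' best without Petrov) − (others' welfare with Petrov) = 424 − 379 = $45.

Petrov pays $45.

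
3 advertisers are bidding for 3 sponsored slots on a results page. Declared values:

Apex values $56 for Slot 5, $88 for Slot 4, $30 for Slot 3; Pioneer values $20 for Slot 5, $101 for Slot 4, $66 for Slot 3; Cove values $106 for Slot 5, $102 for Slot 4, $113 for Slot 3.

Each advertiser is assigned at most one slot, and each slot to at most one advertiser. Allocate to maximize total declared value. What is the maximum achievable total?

Maximum total: $270

This is a one-to-one assignment (maximum-weight bipartite matching).
Optimal: Apex→Slot 5 ($56), Pioneer→Slot 4 ($101), Cove→Slot 3 ($113) — total 56+101+113 = $270.
Row-greedy (each advertiser in turn takes its best remaining slot) gives $260, worse by 10.
Next-best assignment: Apex→Slot 4, Pioneer→Slot 3, Cove→Slot 5 = $260.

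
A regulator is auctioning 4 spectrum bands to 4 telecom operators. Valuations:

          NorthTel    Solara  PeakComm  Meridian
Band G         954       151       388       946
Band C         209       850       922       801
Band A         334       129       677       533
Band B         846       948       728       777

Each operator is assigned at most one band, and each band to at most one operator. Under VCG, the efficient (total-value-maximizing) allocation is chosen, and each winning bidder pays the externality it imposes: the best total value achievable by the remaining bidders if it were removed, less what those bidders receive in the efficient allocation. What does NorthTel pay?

Efficient allocation: NorthTel→Band G ($954M), Solara→Band B ($948M), PeakComm→Band A ($677M), Meridian→Band C ($801M); total welfare W = $3380M.
NorthTel receives Band G at value $954M, so the others get W − 954 = $2426M.
Without NorthTel: best allocation of the remaining 3 bidders over all 4 bands is Solara→Band B ($948M), PeakComm→Band C ($922M), Meridian→Band G ($946M), total $2816M.
VCG payment = (others' best without NorthTel) − (others' welfare with NorthTel) = 2816 − 2426 = $390M.

NorthTel pays $390M.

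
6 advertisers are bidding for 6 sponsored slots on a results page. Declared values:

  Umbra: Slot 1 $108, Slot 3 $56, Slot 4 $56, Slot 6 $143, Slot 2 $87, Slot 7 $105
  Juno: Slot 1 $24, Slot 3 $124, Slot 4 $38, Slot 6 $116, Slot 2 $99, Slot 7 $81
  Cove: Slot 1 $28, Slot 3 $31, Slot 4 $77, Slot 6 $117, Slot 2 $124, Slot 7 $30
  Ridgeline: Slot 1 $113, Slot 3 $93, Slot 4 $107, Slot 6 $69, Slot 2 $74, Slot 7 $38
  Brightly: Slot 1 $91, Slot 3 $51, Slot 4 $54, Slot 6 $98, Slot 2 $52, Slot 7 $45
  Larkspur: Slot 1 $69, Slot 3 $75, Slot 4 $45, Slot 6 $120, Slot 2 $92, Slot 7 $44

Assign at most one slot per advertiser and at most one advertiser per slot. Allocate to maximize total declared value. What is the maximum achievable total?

This is a one-to-one assignment (maximum-weight bipartite matching).
Optimal: Umbra→Slot 7 ($105), Juno→Slot 3 ($124), Cove→Slot 2 ($124), Ridgeline→Slot 4 ($107), Brightly→Slot 1 ($91), Larkspur→Slot 6 ($120) — total 105+124+124+107+91+120 = $671.
Row-greedy (each advertiser in turn takes its best remaining slot) gives $602, worse by 69.
Next-best assignment: Umbra→Slot 7, Juno→Slot 3, Cove→Slot 2, Ridgeline→Slot 1, Brightly→Slot 4, Larkspur→Slot 6 = $640.
Swapping Larkspur↔Brightly (Larkspur→Slot 1 $69, Brightly→Slot 6 $98) loses 44.
Checked against all permutations: $671 is optimal.

Max total: $671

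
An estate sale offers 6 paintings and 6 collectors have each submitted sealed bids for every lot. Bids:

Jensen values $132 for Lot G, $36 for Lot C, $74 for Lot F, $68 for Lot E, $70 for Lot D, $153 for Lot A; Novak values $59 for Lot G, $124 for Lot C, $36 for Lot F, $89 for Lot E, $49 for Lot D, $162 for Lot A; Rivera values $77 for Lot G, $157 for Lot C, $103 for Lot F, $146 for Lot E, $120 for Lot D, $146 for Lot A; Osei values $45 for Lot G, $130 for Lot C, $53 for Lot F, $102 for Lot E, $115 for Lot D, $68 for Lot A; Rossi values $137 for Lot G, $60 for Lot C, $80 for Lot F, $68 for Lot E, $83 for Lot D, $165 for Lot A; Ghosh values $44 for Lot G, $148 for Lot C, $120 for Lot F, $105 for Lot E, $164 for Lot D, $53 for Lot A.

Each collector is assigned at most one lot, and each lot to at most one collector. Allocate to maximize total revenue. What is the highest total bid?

Treat this as an assignment problem: match each collector to one lot.
Optimal: Jensen→Lot G ($132), Novak→Lot A ($162), Rivera→Lot E ($146), Osei→Lot C ($130), Rossi→Lot F ($80), Ghosh→Lot D ($164) — total 132+162+146+130+80+164 = $814.
Next-best assignment: Jensen→Lot F, Novak→Lot A, Rivera→Lot E, Osei→Lot C, Rossi→Lot G, Ghosh→Lot D = $813.

Max total: $814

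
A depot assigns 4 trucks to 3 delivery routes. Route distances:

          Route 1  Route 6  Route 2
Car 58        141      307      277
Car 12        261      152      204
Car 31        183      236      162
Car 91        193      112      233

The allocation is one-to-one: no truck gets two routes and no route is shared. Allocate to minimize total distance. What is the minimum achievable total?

Treat this as an assignment problem: match each truck to one route.
Optimal: Car 58→Route 1 (141 km), Car 91→Route 6 (112 km), Car 31→Route 2 (162 km) — total 141+112+162 = 415 km.
Row-greedy (each truck in turn takes its cheapest remaining route) gives 455 km, worse by 40.
Next-best assignment: Car 58→Route 1, Car 12→Route 6, Car 31→Route 2 = 455 km.
Swapping Car 91↔Car 31 (Car 91→Route 2 233 km, Car 31→Route 6 236 km) adds 195.
Checked against all permutations: 415 km is optimal.

Minimum total: 415 km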